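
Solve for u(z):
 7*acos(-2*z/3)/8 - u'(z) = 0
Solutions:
 u(z) = C1 + 7*z*acos(-2*z/3)/8 + 7*sqrt(9 - 4*z^2)/16


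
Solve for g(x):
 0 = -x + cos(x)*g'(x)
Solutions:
 g(x) = C1 + Integral(x/cos(x), x)


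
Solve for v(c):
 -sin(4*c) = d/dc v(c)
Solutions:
 v(c) = C1 + cos(4*c)/4


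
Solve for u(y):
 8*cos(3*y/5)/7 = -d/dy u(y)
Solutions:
 u(y) = C1 - 40*sin(3*y/5)/21


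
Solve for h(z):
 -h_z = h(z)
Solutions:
 h(z) = C1*exp(-z)


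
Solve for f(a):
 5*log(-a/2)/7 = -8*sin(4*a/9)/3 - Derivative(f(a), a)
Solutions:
 f(a) = C1 - 5*a*log(-a)/7 + 5*a*log(2)/7 + 5*a/7 + 6*cos(4*a/9)


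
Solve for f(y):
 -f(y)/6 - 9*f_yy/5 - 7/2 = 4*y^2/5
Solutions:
 f(y) = C1*sin(sqrt(30)*y/18) + C2*cos(sqrt(30)*y/18) - 24*y^2/5 + 2067/25


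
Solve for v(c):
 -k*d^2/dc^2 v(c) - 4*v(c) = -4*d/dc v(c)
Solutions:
 v(c) = C1*exp(2*c*(1 - sqrt(1 - k))/k) + C2*exp(2*c*(sqrt(1 - k) + 1)/k)


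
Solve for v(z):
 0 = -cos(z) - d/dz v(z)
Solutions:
 v(z) = C1 - sin(z)


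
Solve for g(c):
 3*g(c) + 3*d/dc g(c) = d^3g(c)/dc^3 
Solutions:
 g(c) = C1*exp(-2^(1/3)*c*(2/(sqrt(5) + 3)^(1/3) + 2^(1/3)*(sqrt(5) + 3)^(1/3))/4)*sin(2^(1/3)*sqrt(3)*c*(-2^(1/3)*(sqrt(5) + 3)^(1/3) + 2/(sqrt(5) + 3)^(1/3))/4) + C2*exp(-2^(1/3)*c*(2/(sqrt(5) + 3)^(1/3) + 2^(1/3)*(sqrt(5) + 3)^(1/3))/4)*cos(2^(1/3)*sqrt(3)*c*(-2^(1/3)*(sqrt(5) + 3)^(1/3) + 2/(sqrt(5) + 3)^(1/3))/4) + C3*exp(2^(1/3)*c*((sqrt(5) + 3)^(-1/3) + 2^(1/3)*(sqrt(5) + 3)^(1/3)/2))


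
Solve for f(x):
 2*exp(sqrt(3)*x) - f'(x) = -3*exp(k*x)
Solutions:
 f(x) = C1 + 2*sqrt(3)*exp(sqrt(3)*x)/3 + 3*exp(k*x)/k


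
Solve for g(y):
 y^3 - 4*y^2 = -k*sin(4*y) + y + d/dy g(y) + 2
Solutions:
 g(y) = C1 - k*cos(4*y)/4 + y^4/4 - 4*y^3/3 - y^2/2 - 2*y


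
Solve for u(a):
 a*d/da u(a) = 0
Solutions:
 u(a) = C1


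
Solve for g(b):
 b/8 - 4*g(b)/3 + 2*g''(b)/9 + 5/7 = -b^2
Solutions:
 g(b) = C1*exp(-sqrt(6)*b) + C2*exp(sqrt(6)*b) + 3*b^2/4 + 3*b/32 + 11/14


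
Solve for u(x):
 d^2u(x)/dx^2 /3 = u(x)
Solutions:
 u(x) = C1*exp(-sqrt(3)*x) + C2*exp(sqrt(3)*x)


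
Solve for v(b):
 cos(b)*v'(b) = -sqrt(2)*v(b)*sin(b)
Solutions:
 v(b) = C1*cos(b)^(sqrt(2))


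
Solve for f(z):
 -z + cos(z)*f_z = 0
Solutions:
 f(z) = C1 + Integral(z/cos(z), z)


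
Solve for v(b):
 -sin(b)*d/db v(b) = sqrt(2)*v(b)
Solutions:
 v(b) = C1*(cos(b) + 1)^(sqrt(2)/2)/(cos(b) - 1)^(sqrt(2)/2)


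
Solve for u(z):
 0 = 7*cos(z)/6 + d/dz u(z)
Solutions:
 u(z) = C1 - 7*sin(z)/6


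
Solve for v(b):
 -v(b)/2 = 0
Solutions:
 v(b) = 0


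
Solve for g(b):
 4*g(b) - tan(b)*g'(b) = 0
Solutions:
 g(b) = C1*sin(b)^4


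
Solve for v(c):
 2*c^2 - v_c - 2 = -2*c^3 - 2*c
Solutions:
 v(c) = C1 + c^4/2 + 2*c^3/3 + c^2 - 2*c


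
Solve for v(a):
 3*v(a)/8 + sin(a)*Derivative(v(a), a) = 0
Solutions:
 v(a) = C1*(cos(a) + 1)^(3/16)/(cos(a) - 1)^(3/16)


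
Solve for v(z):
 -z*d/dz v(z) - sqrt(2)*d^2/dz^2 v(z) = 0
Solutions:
 v(z) = C1 + C2*erf(2^(1/4)*z/2)


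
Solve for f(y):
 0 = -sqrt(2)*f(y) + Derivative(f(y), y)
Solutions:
 f(y) = C1*exp(sqrt(2)*y)


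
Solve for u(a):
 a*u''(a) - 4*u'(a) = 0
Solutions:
 u(a) = C1 + C2*a^5


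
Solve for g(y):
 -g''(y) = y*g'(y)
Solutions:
 g(y) = C1 + C2*erf(sqrt(2)*y/2)


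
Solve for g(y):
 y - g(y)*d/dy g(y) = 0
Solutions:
 g(y) = -sqrt(C1 + y^2)
 g(y) = sqrt(C1 + y^2)


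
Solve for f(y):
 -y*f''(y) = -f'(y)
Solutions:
 f(y) = C1 + C2*y^2


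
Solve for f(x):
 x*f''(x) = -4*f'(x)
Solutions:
 f(x) = C1 + C2/x^3


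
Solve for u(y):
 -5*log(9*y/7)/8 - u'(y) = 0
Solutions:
 u(y) = C1 - 5*y*log(y)/8 - 5*y*log(3)/4 + 5*y/8 + 5*y*log(7)/8


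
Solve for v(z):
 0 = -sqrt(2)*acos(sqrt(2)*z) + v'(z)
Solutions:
 v(z) = C1 + sqrt(2)*(z*acos(sqrt(2)*z) - sqrt(2)*sqrt(1 - 2*z^2)/2)


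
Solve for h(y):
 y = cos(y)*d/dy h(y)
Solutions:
 h(y) = C1 + Integral(y/cos(y), y)


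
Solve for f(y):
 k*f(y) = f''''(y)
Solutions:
 f(y) = C1*exp(-k^(1/4)*y) + C2*exp(k^(1/4)*y) + C3*exp(-I*k^(1/4)*y) + C4*exp(I*k^(1/4)*y)


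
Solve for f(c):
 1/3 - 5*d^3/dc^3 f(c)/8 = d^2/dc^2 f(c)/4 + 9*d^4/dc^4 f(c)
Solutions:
 f(c) = C1 + C2*c + 2*c^2/3 + (C3*sin(sqrt(551)*c/144) + C4*cos(sqrt(551)*c/144))*exp(-5*c/144)


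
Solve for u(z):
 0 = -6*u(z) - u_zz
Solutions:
 u(z) = C1*sin(sqrt(6)*z) + C2*cos(sqrt(6)*z)


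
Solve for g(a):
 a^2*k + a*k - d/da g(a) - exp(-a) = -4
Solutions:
 g(a) = C1 + a^3*k/3 + a^2*k/2 + 4*a + exp(-a)


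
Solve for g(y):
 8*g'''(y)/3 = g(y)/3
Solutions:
 g(y) = C3*exp(y/2) + (C1*sin(sqrt(3)*y/4) + C2*cos(sqrt(3)*y/4))*exp(-y/4)


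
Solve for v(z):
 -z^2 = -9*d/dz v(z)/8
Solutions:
 v(z) = C1 + 8*z^3/27


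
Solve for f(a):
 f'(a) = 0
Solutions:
 f(a) = C1


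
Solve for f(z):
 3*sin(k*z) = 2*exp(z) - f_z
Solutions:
 f(z) = C1 + 2*exp(z) + 3*cos(k*z)/k


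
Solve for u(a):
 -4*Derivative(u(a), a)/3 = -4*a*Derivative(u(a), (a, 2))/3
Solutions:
 u(a) = C1 + C2*a^2


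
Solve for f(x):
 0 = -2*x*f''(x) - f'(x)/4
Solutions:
 f(x) = C1 + C2*x^(7/8)


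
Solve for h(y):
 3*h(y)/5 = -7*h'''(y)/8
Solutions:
 h(y) = C3*exp(-2*3^(1/3)*35^(2/3)*y/35) + (C1*sin(3^(5/6)*35^(2/3)*y/35) + C2*cos(3^(5/6)*35^(2/3)*y/35))*exp(3^(1/3)*35^(2/3)*y/35)


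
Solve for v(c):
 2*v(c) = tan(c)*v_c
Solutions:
 v(c) = C1*sin(c)^2


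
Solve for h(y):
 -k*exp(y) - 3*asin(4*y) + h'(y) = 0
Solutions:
 h(y) = C1 + k*exp(y) + 3*y*asin(4*y) + 3*sqrt(1 - 16*y^2)/4


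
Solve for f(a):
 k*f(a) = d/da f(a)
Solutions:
 f(a) = C1*exp(a*k)


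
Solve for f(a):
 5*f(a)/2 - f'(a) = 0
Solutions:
 f(a) = C1*exp(5*a/2)


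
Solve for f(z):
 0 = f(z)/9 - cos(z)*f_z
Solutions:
 f(z) = C1*(sin(z) + 1)^(1/18)/(sin(z) - 1)^(1/18)


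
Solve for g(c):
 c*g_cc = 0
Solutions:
 g(c) = C1 + C2*c


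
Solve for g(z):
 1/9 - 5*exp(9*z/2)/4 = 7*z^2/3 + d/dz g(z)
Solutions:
 g(z) = C1 - 7*z^3/9 + z/9 - 5*exp(9*z/2)/18


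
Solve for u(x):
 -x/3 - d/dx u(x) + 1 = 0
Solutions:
 u(x) = C1 - x^2/6 + x


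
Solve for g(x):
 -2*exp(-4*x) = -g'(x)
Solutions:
 g(x) = C1 - exp(-4*x)/2


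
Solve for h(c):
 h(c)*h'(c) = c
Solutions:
 h(c) = -sqrt(C1 + c^2)
 h(c) = sqrt(C1 + c^2)


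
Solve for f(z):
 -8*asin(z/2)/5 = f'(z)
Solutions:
 f(z) = C1 - 8*z*asin(z/2)/5 - 8*sqrt(4 - z^2)/5


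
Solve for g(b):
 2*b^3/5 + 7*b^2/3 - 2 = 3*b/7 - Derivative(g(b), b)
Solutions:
 g(b) = C1 - b^4/10 - 7*b^3/9 + 3*b^2/14 + 2*b


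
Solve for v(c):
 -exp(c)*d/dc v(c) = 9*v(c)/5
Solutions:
 v(c) = C1*exp(9*exp(-c)/5)


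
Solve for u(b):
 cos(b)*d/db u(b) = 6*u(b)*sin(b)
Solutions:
 u(b) = C1/cos(b)^6


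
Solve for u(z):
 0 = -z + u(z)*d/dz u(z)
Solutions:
 u(z) = -sqrt(C1 + z^2)
 u(z) = sqrt(C1 + z^2)


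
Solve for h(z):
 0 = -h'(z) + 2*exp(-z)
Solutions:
 h(z) = C1 - 2*exp(-z)


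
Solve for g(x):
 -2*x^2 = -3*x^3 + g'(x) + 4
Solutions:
 g(x) = C1 + 3*x^4/4 - 2*x^3/3 - 4*x


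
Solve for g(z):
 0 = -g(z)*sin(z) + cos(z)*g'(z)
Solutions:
 g(z) = C1/cos(z)


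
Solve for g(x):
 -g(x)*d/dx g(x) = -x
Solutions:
 g(x) = -sqrt(C1 + x^2)
 g(x) = sqrt(C1 + x^2)


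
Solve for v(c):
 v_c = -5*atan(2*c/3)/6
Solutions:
 v(c) = C1 - 5*c*atan(2*c/3)/6 + 5*log(4*c^2 + 9)/8


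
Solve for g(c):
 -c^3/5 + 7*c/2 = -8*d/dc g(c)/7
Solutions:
 g(c) = C1 + 7*c^4/160 - 49*c^2/32


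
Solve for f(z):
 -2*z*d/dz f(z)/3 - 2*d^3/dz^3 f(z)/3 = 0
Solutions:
 f(z) = C1 + Integral(C2*airyai(-z) + C3*airybi(-z), z)


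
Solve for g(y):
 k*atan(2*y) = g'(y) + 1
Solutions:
 g(y) = C1 + k*(y*atan(2*y) - log(4*y^2 + 1)/4) - y


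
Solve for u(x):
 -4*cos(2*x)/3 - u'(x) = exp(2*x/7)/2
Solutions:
 u(x) = C1 - 7*exp(2*x/7)/4 - 2*sin(2*x)/3


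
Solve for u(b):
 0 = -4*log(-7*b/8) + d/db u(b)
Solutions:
 u(b) = C1 + 4*b*log(-b) + 4*b*(-3*log(2) - 1 + log(7))


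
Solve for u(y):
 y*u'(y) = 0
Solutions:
 u(y) = C1


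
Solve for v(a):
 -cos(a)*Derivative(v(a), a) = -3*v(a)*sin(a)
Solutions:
 v(a) = C1/cos(a)^3


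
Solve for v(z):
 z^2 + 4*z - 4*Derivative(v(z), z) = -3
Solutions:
 v(z) = C1 + z^3/12 + z^2/2 + 3*z/4


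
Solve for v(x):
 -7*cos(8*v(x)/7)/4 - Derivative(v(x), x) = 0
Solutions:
 7*x/4 - 7*log(sin(8*v(x)/7) - 1)/16 + 7*log(sin(8*v(x)/7) + 1)/16 = C1


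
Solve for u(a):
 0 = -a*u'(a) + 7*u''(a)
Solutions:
 u(a) = C1 + C2*erfi(sqrt(14)*a/14)


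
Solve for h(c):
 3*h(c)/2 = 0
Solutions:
 h(c) = 0


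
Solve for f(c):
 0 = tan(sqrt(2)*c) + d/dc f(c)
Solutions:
 f(c) = C1 + sqrt(2)*log(cos(sqrt(2)*c))/2


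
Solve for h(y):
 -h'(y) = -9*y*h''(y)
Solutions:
 h(y) = C1 + C2*y^(10/9)


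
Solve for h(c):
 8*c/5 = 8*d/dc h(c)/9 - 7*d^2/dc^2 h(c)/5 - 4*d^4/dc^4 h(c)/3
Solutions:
 h(c) = C1 + C2*exp(-c*(-21*75^(1/3)/(200 + sqrt(55435))^(1/3) + 45^(1/3)*(200 + sqrt(55435))^(1/3))/60)*sin(3^(1/6)*5^(1/3)*c*(7*3^(2/3)*5^(1/3)/(200 + sqrt(55435))^(1/3) + (200 + sqrt(55435))^(1/3))/20) + C3*exp(-c*(-21*75^(1/3)/(200 + sqrt(55435))^(1/3) + 45^(1/3)*(200 + sqrt(55435))^(1/3))/60)*cos(3^(1/6)*5^(1/3)*c*(7*3^(2/3)*5^(1/3)/(200 + sqrt(55435))^(1/3) + (200 + sqrt(55435))^(1/3))/20) + C4*exp(c*(-21*75^(1/3)/(200 + sqrt(55435))^(1/3) + 45^(1/3)*(200 + sqrt(55435))^(1/3))/30) + 9*c^2/10 + 567*c/200


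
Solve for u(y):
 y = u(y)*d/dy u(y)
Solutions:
 u(y) = -sqrt(C1 + y^2)
 u(y) = sqrt(C1 + y^2)


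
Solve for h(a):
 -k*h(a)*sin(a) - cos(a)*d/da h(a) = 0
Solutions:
 h(a) = C1*exp(k*log(cos(a)))


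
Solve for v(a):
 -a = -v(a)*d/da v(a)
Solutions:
 v(a) = -sqrt(C1 + a^2)
 v(a) = sqrt(C1 + a^2)


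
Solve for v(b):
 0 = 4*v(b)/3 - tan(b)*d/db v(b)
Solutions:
 v(b) = C1*sin(b)^(4/3)


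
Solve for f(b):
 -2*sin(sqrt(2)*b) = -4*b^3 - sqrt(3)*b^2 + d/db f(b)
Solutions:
 f(b) = C1 + b^4 + sqrt(3)*b^3/3 + sqrt(2)*cos(sqrt(2)*b)


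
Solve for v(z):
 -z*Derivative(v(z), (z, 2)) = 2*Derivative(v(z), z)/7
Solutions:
 v(z) = C1 + C2*z^(5/7)


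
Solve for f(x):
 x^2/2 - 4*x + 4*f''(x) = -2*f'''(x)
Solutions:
 f(x) = C1 + C2*x + C3*exp(-2*x) - x^4/96 + 3*x^3/16 - 9*x^2/32


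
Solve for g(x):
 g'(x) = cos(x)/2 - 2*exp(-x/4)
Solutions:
 g(x) = C1 + sin(x)/2 + 8*exp(-x/4)


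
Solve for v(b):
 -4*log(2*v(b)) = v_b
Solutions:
 Integral(1/(log(_y) + log(2)), (_y, v(b)))/4 = C1 - b


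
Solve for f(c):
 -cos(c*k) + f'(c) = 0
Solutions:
 f(c) = C1 + sin(c*k)/k


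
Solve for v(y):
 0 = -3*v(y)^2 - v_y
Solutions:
 v(y) = 1/(C1 + 3*y)


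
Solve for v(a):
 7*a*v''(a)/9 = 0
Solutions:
 v(a) = C1 + C2*a


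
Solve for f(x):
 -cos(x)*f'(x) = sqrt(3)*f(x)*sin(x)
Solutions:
 f(x) = C1*cos(x)^(sqrt(3))


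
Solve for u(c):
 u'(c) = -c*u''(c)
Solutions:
 u(c) = C1 + C2*log(c)


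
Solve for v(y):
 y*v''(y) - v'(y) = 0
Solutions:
 v(y) = C1 + C2*y^2


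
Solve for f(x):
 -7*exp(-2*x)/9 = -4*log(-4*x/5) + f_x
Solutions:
 f(x) = C1 + 4*x*log(-x) + 4*x*(-log(5) - 1 + 2*log(2)) + 7*exp(-2*x)/18


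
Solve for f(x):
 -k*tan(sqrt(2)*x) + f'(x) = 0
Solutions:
 f(x) = C1 - sqrt(2)*k*log(cos(sqrt(2)*x))/2


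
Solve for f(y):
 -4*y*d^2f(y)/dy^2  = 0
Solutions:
 f(y) = C1 + C2*y


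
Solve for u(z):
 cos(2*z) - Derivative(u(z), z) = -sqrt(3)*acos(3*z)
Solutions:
 u(z) = C1 + sqrt(3)*(z*acos(3*z) - sqrt(1 - 9*z^2)/3) + sin(2*z)/2


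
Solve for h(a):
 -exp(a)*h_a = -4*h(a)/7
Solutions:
 h(a) = C1*exp(-4*exp(-a)/7)


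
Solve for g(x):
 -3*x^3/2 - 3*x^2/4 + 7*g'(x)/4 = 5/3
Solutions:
 g(x) = C1 + 3*x^4/14 + x^3/7 + 20*x/21


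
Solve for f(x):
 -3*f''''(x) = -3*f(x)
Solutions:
 f(x) = C1*exp(-x) + C2*exp(x) + C3*sin(x) + C4*cos(x)


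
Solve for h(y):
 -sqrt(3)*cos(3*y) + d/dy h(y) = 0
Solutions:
 h(y) = C1 + sqrt(3)*sin(3*y)/3


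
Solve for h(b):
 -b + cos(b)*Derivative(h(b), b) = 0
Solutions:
 h(b) = C1 + Integral(b/cos(b), b)


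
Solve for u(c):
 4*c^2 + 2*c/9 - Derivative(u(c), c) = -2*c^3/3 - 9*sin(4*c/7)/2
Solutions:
 u(c) = C1 + c^4/6 + 4*c^3/3 + c^2/9 - 63*cos(4*c/7)/8


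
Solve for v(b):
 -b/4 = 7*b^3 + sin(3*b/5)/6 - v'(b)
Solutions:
 v(b) = C1 + 7*b^4/4 + b^2/8 - 5*cos(3*b/5)/18


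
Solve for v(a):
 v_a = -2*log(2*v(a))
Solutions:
 Integral(1/(log(_y) + log(2)), (_y, v(a)))/2 = C1 - a


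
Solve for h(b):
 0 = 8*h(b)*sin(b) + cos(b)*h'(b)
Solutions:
 h(b) = C1*cos(b)^8


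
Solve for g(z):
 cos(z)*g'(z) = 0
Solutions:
 g(z) = C1


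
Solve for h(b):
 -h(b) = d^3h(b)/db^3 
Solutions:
 h(b) = C3*exp(-b) + (C1*sin(sqrt(3)*b/2) + C2*cos(sqrt(3)*b/2))*exp(b/2)


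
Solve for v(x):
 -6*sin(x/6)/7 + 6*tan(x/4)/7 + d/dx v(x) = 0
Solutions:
 v(x) = C1 + 24*log(cos(x/4))/7 - 36*cos(x/6)/7


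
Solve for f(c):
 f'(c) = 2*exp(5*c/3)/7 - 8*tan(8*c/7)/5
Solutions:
 f(c) = C1 + 6*exp(5*c/3)/35 + 7*log(cos(8*c/7))/5


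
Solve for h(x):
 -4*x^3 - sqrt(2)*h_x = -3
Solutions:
 h(x) = C1 - sqrt(2)*x^4/2 + 3*sqrt(2)*x/2


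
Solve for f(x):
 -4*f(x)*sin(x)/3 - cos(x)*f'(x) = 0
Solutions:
 f(x) = C1*cos(x)^(4/3)


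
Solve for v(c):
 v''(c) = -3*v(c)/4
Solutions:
 v(c) = C1*sin(sqrt(3)*c/2) + C2*cos(sqrt(3)*c/2)


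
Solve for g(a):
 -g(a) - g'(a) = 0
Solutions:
 g(a) = C1*exp(-a)


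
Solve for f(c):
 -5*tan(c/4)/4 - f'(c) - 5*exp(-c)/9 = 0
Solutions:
 f(c) = C1 - 5*log(tan(c/4)^2 + 1)/2 + 5*exp(-c)/9


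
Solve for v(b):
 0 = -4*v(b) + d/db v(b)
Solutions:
 v(b) = C1*exp(4*b)


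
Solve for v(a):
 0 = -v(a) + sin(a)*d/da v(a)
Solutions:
 v(a) = C1*sqrt(cos(a) - 1)/sqrt(cos(a) + 1)


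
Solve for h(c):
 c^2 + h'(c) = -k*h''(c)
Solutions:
 h(c) = C1 + C2*exp(-c/k) - c^3/3 + c^2*k - 2*c*k^2


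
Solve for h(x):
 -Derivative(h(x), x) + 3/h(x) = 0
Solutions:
 h(x) = -sqrt(C1 + 6*x)
 h(x) = sqrt(C1 + 6*x)


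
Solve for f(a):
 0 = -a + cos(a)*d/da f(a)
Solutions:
 f(a) = C1 + Integral(a/cos(a), a)


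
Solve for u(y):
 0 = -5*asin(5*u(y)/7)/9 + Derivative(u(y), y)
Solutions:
 Integral(1/asin(5*_y/7), (_y, u(y))) = C1 + 5*y/9


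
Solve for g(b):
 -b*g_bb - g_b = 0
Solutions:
 g(b) = C1 + C2*log(b)


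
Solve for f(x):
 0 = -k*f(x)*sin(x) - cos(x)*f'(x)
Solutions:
 f(x) = C1*exp(k*log(cos(x)))


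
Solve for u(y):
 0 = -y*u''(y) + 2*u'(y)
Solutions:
 u(y) = C1 + C2*y^3


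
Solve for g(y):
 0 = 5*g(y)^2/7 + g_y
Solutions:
 g(y) = 7/(C1 + 5*y)


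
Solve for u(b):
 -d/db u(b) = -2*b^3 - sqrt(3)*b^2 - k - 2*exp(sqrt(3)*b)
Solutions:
 u(b) = C1 + b^4/2 + sqrt(3)*b^3/3 + b*k + 2*sqrt(3)*exp(sqrt(3)*b)/3


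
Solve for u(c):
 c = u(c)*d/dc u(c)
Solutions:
 u(c) = -sqrt(C1 + c^2)
 u(c) = sqrt(C1 + c^2)


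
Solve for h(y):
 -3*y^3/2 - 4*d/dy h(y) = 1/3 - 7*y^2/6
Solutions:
 h(y) = C1 - 3*y^4/32 + 7*y^3/72 - y/12


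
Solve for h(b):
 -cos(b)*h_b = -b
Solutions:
 h(b) = C1 + Integral(b/cos(b), b)


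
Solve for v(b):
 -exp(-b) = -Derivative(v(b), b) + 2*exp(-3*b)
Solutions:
 v(b) = C1 - exp(-b) - 2*exp(-3*b)/3


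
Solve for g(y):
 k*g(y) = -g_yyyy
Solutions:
 g(y) = C1*exp(-y*(-k)^(1/4)) + C2*exp(y*(-k)^(1/4)) + C3*exp(-I*y*(-k)^(1/4)) + C4*exp(I*y*(-k)^(1/4))


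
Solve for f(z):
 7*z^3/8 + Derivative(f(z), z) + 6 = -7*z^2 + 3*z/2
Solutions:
 f(z) = C1 - 7*z^4/32 - 7*z^3/3 + 3*z^2/4 - 6*z


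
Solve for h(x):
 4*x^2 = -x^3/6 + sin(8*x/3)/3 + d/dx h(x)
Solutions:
 h(x) = C1 + x^4/24 + 4*x^3/3 + cos(8*x/3)/8


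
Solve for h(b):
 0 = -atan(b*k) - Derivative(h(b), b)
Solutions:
 h(b) = C1 - Piecewise((b*atan(b*k) - log(b^2*k^2 + 1)/(2*k), Ne(k, 0)), (0, True))


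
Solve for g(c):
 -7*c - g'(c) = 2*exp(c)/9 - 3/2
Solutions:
 g(c) = C1 - 7*c^2/2 + 3*c/2 - 2*exp(c)/9


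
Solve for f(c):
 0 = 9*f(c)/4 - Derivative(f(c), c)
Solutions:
 f(c) = C1*exp(9*c/4)


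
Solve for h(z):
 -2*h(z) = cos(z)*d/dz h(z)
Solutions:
 h(z) = C1*(sin(z) - 1)/(sin(z) + 1)


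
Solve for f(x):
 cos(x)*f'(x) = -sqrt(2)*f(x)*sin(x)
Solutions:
 f(x) = C1*cos(x)^(sqrt(2))


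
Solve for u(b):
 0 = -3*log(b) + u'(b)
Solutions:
 u(b) = C1 + 3*b*log(b) - 3*b


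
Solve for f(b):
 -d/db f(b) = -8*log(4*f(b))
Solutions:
 -Integral(1/(log(_y) + 2*log(2)), (_y, f(b)))/8 = C1 - b


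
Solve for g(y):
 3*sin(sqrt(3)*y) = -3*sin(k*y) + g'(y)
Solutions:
 g(y) = C1 - sqrt(3)*cos(sqrt(3)*y) - 3*cos(k*y)/k


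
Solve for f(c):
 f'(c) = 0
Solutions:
 f(c) = C1


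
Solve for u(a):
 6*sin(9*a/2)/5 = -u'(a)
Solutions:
 u(a) = C1 + 4*cos(9*a/2)/15


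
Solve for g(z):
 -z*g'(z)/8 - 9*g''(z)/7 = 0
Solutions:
 g(z) = C1 + C2*erf(sqrt(7)*z/12)


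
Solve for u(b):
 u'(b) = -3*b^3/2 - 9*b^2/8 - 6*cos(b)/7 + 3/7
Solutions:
 u(b) = C1 - 3*b^4/8 - 3*b^3/8 + 3*b/7 - 6*sin(b)/7


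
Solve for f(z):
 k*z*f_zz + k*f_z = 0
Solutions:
 f(z) = C1 + C2*log(z)


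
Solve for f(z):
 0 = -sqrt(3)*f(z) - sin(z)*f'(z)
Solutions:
 f(z) = C1*(cos(z) + 1)^(sqrt(3)/2)/(cos(z) - 1)^(sqrt(3)/2)


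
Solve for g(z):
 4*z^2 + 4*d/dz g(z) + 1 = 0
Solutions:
 g(z) = C1 - z^3/3 - z/4


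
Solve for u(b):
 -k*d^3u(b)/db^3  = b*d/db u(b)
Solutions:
 u(b) = C1 + Integral(C2*airyai(b*(-1/k)^(1/3)) + C3*airybi(b*(-1/k)^(1/3)), b)


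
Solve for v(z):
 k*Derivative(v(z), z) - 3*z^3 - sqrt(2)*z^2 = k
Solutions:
 v(z) = C1 + z + 3*z^4/(4*k) + sqrt(2)*z^3/(3*k)


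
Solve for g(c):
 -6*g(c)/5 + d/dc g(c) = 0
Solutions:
 g(c) = C1*exp(6*c/5)


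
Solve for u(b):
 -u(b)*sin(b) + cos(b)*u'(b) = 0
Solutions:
 u(b) = C1/cos(b)


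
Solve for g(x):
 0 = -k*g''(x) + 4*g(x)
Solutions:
 g(x) = C1*exp(-2*x*sqrt(1/k)) + C2*exp(2*x*sqrt(1/k))


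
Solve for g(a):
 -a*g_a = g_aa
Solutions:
 g(a) = C1 + C2*erf(sqrt(2)*a/2)


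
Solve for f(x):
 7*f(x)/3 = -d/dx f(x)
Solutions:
 f(x) = C1*exp(-7*x/3)


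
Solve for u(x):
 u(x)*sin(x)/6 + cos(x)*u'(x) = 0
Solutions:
 u(x) = C1*cos(x)^(1/6)


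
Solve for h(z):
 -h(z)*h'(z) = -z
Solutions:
 h(z) = -sqrt(C1 + z^2)
 h(z) = sqrt(C1 + z^2)


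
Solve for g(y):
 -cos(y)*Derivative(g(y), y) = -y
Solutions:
 g(y) = C1 + Integral(y/cos(y), y)


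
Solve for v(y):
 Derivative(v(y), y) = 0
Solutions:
 v(y) = C1


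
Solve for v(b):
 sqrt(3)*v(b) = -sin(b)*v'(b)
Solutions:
 v(b) = C1*(cos(b) + 1)^(sqrt(3)/2)/(cos(b) - 1)^(sqrt(3)/2)


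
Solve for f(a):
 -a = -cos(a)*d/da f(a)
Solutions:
 f(a) = C1 + Integral(a/cos(a), a)


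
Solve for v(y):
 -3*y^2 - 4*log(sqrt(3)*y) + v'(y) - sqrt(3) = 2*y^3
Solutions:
 v(y) = C1 + y^4/2 + y^3 + 4*y*log(y) - 4*y + sqrt(3)*y + y*log(9)


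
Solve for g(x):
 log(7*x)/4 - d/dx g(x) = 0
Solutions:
 g(x) = C1 + x*log(x)/4 - x/4 + x*log(7)/4


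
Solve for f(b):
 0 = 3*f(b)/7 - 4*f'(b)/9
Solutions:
 f(b) = C1*exp(27*b/28)


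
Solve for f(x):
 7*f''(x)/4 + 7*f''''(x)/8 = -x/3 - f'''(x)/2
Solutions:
 f(x) = C1 + C2*x - 2*x^3/63 + 4*x^2/147 + (C3*sin(sqrt(94)*x/7) + C4*cos(sqrt(94)*x/7))*exp(-2*x/7)


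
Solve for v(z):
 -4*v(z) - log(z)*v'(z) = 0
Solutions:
 v(z) = C1*exp(-4*li(z))


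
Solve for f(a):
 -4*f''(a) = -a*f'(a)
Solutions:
 f(a) = C1 + C2*erfi(sqrt(2)*a/4)


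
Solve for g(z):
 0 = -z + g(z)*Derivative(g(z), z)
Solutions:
 g(z) = -sqrt(C1 + z^2)
 g(z) = sqrt(C1 + z^2)


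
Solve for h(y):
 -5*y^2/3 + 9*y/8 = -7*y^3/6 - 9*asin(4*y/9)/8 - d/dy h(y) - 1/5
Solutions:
 h(y) = C1 - 7*y^4/24 + 5*y^3/9 - 9*y^2/16 - 9*y*asin(4*y/9)/8 - y/5 - 9*sqrt(81 - 16*y^2)/32


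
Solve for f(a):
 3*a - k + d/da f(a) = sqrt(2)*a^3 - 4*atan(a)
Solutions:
 f(a) = C1 + sqrt(2)*a^4/4 - 3*a^2/2 + a*k - 4*a*atan(a) + 2*log(a^2 + 1)


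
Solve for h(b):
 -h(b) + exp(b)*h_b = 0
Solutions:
 h(b) = C1*exp(-exp(-b))


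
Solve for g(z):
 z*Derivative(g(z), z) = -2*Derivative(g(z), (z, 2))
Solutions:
 g(z) = C1 + C2*erf(z/2)


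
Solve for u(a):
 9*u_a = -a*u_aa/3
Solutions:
 u(a) = C1 + C2/a^26


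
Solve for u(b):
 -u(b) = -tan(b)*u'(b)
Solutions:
 u(b) = C1*sin(b)


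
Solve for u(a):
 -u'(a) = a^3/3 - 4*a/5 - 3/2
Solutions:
 u(a) = C1 - a^4/12 + 2*a^2/5 + 3*a/2


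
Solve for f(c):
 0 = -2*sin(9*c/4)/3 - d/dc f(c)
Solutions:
 f(c) = C1 + 8*cos(9*c/4)/27


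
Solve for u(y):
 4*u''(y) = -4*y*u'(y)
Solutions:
 u(y) = C1 + C2*erf(sqrt(2)*y/2)


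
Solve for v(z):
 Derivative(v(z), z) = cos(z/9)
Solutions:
 v(z) = C1 + 9*sin(z/9)


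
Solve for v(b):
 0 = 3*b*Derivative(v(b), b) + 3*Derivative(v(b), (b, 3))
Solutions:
 v(b) = C1 + Integral(C2*airyai(-b) + C3*airybi(-b), b)


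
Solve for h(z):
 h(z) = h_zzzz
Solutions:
 h(z) = C1*exp(-z) + C2*exp(z) + C3*sin(z) + C4*cos(z)


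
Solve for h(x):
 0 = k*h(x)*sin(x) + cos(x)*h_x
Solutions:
 h(x) = C1*exp(k*log(cos(x)))


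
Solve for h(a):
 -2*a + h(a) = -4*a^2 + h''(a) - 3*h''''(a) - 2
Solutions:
 h(a) = -4*a^2 + 2*a + (C1*sin(3^(3/4)*a*sin(atan(sqrt(11))/2)/3) + C2*cos(3^(3/4)*a*sin(atan(sqrt(11))/2)/3))*exp(-3^(3/4)*a*cos(atan(sqrt(11))/2)/3) + (C3*sin(3^(3/4)*a*sin(atan(sqrt(11))/2)/3) + C4*cos(3^(3/4)*a*sin(atan(sqrt(11))/2)/3))*exp(3^(3/4)*a*cos(atan(sqrt(11))/2)/3) - 10


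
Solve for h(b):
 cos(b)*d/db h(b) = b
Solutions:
 h(b) = C1 + Integral(b/cos(b), b)


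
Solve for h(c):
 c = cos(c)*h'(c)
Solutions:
 h(c) = C1 + Integral(c/cos(c), c)


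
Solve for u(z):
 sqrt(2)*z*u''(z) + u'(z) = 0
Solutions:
 u(z) = C1 + C2*z^(1 - sqrt(2)/2)


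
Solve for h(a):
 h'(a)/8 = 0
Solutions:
 h(a) = C1


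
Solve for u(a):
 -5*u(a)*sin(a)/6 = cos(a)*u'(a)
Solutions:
 u(a) = C1*cos(a)^(5/6)


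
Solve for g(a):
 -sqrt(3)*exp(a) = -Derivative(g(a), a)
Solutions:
 g(a) = C1 + sqrt(3)*exp(a)


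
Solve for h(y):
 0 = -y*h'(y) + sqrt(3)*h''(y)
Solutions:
 h(y) = C1 + C2*erfi(sqrt(2)*3^(3/4)*y/6)


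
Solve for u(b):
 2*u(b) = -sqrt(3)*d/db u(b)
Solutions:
 u(b) = C1*exp(-2*sqrt(3)*b/3)


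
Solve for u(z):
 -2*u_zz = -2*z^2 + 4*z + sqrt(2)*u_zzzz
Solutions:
 u(z) = C1 + C2*z + C3*sin(2^(1/4)*z) + C4*cos(2^(1/4)*z) + z^4/12 - z^3/3 - sqrt(2)*z^2/2


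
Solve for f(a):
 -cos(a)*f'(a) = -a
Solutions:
 f(a) = C1 + Integral(a/cos(a), a)


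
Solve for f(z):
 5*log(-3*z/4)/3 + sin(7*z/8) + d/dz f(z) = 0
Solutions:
 f(z) = C1 - 5*z*log(-z)/3 - 2*z*log(3) + z*log(6)/3 + 5*z/3 + 3*z*log(2) + 8*cos(7*z/8)/7


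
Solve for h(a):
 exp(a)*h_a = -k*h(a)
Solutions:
 h(a) = C1*exp(k*exp(-a))


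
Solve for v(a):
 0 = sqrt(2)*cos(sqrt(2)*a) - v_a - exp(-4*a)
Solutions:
 v(a) = C1 + sin(sqrt(2)*a) + exp(-4*a)/4


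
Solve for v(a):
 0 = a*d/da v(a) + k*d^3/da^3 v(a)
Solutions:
 v(a) = C1 + Integral(C2*airyai(a*(-1/k)^(1/3)) + C3*airybi(a*(-1/k)^(1/3)), a)


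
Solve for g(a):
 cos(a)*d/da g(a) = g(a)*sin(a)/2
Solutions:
 g(a) = C1/sqrt(cos(a))


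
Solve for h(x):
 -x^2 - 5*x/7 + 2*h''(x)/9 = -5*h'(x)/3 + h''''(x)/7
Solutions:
 h(x) = C1 + C2*exp(-x*(4*18^(1/3)*7^(2/3)/(sqrt(163353) + 405)^(1/3) + 84^(1/3)*(sqrt(163353) + 405)^(1/3))/36)*sin(3^(1/6)*x*(-28^(1/3)*3^(2/3)*(sqrt(163353) + 405)^(1/3) + 12*2^(1/3)*7^(2/3)/(sqrt(163353) + 405)^(1/3))/36) + C3*exp(-x*(4*18^(1/3)*7^(2/3)/(sqrt(163353) + 405)^(1/3) + 84^(1/3)*(sqrt(163353) + 405)^(1/3))/36)*cos(3^(1/6)*x*(-28^(1/3)*3^(2/3)*(sqrt(163353) + 405)^(1/3) + 12*2^(1/3)*7^(2/3)/(sqrt(163353) + 405)^(1/3))/36) + C4*exp(x*(4*18^(1/3)*7^(2/3)/(sqrt(163353) + 405)^(1/3) + 84^(1/3)*(sqrt(163353) + 405)^(1/3))/18) + x^3/5 + 47*x^2/350 - 94*x/2625


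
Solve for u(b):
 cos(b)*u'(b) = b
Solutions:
 u(b) = C1 + Integral(b/cos(b), b)


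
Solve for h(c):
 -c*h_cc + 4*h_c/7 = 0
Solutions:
 h(c) = C1 + C2*c^(11/7)


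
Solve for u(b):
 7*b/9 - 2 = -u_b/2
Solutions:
 u(b) = C1 - 7*b^2/9 + 4*b


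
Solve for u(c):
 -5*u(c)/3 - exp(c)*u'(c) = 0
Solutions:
 u(c) = C1*exp(5*exp(-c)/3)


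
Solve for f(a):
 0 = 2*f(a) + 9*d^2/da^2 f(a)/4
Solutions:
 f(a) = C1*sin(2*sqrt(2)*a/3) + C2*cos(2*sqrt(2)*a/3)


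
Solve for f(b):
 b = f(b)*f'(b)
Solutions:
 f(b) = -sqrt(C1 + b^2)
 f(b) = sqrt(C1 + b^2)


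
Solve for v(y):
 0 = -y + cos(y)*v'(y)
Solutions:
 v(y) = C1 + Integral(y/cos(y), y)


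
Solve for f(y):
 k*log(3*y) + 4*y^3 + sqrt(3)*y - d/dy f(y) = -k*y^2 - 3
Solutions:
 f(y) = C1 + k*y^3/3 + k*y*log(y) - k*y + k*y*log(3) + y^4 + sqrt(3)*y^2/2 + 3*y


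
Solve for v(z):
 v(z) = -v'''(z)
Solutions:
 v(z) = C3*exp(-z) + (C1*sin(sqrt(3)*z/2) + C2*cos(sqrt(3)*z/2))*exp(z/2)


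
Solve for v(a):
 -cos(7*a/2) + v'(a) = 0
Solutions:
 v(a) = C1 + 2*sin(7*a/2)/7


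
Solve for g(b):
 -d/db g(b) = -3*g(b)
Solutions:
 g(b) = C1*exp(3*b)


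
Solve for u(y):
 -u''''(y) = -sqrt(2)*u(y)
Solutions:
 u(y) = C1*exp(-2^(1/8)*y) + C2*exp(2^(1/8)*y) + C3*sin(2^(1/8)*y) + C4*cos(2^(1/8)*y)


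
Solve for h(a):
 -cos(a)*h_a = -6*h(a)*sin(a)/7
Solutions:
 h(a) = C1/cos(a)^(6/7)


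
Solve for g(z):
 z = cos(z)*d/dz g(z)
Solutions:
 g(z) = C1 + Integral(z/cos(z), z)


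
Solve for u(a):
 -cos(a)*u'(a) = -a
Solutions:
 u(a) = C1 + Integral(a/cos(a), a)


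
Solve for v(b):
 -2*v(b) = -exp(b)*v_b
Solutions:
 v(b) = C1*exp(-2*exp(-b))


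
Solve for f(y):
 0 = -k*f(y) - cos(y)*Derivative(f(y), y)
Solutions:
 f(y) = C1*exp(k*(log(sin(y) - 1) - log(sin(y) + 1))/2)


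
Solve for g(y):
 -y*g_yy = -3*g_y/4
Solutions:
 g(y) = C1 + C2*y^(7/4)


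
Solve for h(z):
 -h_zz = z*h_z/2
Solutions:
 h(z) = C1 + C2*erf(z/2)


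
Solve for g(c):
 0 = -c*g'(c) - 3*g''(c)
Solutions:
 g(c) = C1 + C2*erf(sqrt(6)*c/6)


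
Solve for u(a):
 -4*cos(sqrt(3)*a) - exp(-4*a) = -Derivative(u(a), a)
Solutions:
 u(a) = C1 + 4*sqrt(3)*sin(sqrt(3)*a)/3 - exp(-4*a)/4


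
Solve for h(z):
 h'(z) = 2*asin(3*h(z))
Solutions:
 Integral(1/asin(3*_y), (_y, h(z))) = C1 + 2*z


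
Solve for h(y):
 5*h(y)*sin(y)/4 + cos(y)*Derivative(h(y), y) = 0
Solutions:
 h(y) = C1*cos(y)^(5/4)


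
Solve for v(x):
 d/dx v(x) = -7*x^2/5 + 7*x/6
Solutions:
 v(x) = C1 - 7*x^3/15 + 7*x^2/12


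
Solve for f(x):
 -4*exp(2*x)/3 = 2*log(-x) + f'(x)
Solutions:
 f(x) = C1 - 2*x*log(-x) + 2*x - 2*exp(2*x)/3


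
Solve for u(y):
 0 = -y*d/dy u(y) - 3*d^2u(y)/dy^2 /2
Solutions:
 u(y) = C1 + C2*erf(sqrt(3)*y/3)


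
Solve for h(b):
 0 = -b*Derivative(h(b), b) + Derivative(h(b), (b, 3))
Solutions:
 h(b) = C1 + Integral(C2*airyai(b) + C3*airybi(b), b)


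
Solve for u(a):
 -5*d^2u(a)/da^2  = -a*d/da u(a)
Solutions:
 u(a) = C1 + C2*erfi(sqrt(10)*a/10)


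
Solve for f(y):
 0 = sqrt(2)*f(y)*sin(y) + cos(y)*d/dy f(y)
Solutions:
 f(y) = C1*cos(y)^(sqrt(2))


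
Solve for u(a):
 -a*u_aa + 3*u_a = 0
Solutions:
 u(a) = C1 + C2*a^4


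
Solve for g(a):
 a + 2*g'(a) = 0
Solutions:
 g(a) = C1 - a^2/4


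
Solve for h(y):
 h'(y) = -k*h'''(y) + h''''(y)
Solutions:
 h(y) = C1 + C2*exp(y*(-k^2/(-k^3 + sqrt(-4*k^6 + (2*k^3 + 27)^2)/2 - 27/2)^(1/3) + k - (-k^3 + sqrt(-4*k^6 + (2*k^3 + 27)^2)/2 - 27/2)^(1/3))/3) + C3*exp(y*(-4*k^2/((-1 + sqrt(3)*I)*(-k^3 + sqrt(-4*k^6 + (2*k^3 + 27)^2)/2 - 27/2)^(1/3)) + 2*k + (-k^3 + sqrt(-4*k^6 + (2*k^3 + 27)^2)/2 - 27/2)^(1/3) - sqrt(3)*I*(-k^3 + sqrt(-4*k^6 + (2*k^3 + 27)^2)/2 - 27/2)^(1/3))/6) + C4*exp(y*(4*k^2/((1 + sqrt(3)*I)*(-k^3 + sqrt(-4*k^6 + (2*k^3 + 27)^2)/2 - 27/2)^(1/3)) + 2*k + (-k^3 + sqrt(-4*k^6 + (2*k^3 + 27)^2)/2 - 27/2)^(1/3) + sqrt(3)*I*(-k^3 + sqrt(-4*k^6 + (2*k^3 + 27)^2)/2 - 27/2)^(1/3))/6)


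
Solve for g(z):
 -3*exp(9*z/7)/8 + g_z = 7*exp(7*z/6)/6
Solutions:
 g(z) = C1 + 7*exp(9*z/7)/24 + exp(7*z/6)


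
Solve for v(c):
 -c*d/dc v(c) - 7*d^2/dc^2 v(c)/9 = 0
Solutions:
 v(c) = C1 + C2*erf(3*sqrt(14)*c/14)


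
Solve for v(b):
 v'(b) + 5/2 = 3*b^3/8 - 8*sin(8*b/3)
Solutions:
 v(b) = C1 + 3*b^4/32 - 5*b/2 + 3*cos(8*b/3)


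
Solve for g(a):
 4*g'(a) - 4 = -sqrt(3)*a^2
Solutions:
 g(a) = C1 - sqrt(3)*a^3/12 + a


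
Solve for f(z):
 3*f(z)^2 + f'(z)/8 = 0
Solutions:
 f(z) = 1/(C1 + 24*z)


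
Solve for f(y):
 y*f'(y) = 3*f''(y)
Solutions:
 f(y) = C1 + C2*erfi(sqrt(6)*y/6)


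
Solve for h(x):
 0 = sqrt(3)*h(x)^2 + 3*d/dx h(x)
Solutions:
 h(x) = 3/(C1 + sqrt(3)*x)


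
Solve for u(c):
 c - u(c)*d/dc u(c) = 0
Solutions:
 u(c) = -sqrt(C1 + c^2)
 u(c) = sqrt(C1 + c^2)


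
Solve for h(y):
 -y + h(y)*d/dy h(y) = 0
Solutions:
 h(y) = -sqrt(C1 + y^2)
 h(y) = sqrt(C1 + y^2)


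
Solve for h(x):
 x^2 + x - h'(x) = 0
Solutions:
 h(x) = C1 + x^3/3 + x^2/2


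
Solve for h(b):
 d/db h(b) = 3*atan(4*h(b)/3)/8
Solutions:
 Integral(1/atan(4*_y/3), (_y, h(b))) = C1 + 3*b/8


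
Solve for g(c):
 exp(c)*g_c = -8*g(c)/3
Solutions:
 g(c) = C1*exp(8*exp(-c)/3)


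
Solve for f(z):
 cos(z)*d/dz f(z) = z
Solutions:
 f(z) = C1 + Integral(z/cos(z), z)


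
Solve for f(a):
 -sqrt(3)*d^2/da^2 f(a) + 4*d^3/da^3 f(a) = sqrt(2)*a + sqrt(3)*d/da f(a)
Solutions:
 f(a) = C1 + C2*exp(a*(sqrt(3) + sqrt(3 + 16*sqrt(3)))/8) + C3*exp(a*(-sqrt(3 + 16*sqrt(3)) + sqrt(3))/8) - sqrt(6)*a^2/6 + sqrt(6)*a/3


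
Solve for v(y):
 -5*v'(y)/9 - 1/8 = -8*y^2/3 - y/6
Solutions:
 v(y) = C1 + 8*y^3/5 + 3*y^2/20 - 9*y/40


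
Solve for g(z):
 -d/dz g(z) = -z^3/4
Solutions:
 g(z) = C1 + z^4/16


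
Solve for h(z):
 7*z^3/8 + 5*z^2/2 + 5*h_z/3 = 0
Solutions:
 h(z) = C1 - 21*z^4/160 - z^3/2


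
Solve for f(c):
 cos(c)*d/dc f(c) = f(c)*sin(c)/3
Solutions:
 f(c) = C1/cos(c)^(1/3)


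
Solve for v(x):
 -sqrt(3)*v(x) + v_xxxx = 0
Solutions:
 v(x) = C1*exp(-3^(1/8)*x) + C2*exp(3^(1/8)*x) + C3*sin(3^(1/8)*x) + C4*cos(3^(1/8)*x)


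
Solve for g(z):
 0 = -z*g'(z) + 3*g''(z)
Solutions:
 g(z) = C1 + C2*erfi(sqrt(6)*z/6)


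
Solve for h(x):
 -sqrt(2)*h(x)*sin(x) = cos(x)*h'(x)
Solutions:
 h(x) = C1*cos(x)^(sqrt(2))


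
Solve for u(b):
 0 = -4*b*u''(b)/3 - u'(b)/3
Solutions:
 u(b) = C1 + C2*b^(3/4)


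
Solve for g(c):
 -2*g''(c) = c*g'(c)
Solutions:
 g(c) = C1 + C2*erf(c/2)


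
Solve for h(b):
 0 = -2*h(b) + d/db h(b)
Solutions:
 h(b) = C1*exp(2*b)


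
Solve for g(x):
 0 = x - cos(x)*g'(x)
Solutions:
 g(x) = C1 + Integral(x/cos(x), x)


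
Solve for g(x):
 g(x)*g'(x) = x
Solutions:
 g(x) = -sqrt(C1 + x^2)
 g(x) = sqrt(C1 + x^2)


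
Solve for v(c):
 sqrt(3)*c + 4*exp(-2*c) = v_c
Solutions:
 v(c) = C1 + sqrt(3)*c^2/2 - 2*exp(-2*c)


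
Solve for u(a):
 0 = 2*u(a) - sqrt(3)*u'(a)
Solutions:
 u(a) = C1*exp(2*sqrt(3)*a/3)


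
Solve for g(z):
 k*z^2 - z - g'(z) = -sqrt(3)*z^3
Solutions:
 g(z) = C1 + k*z^3/3 + sqrt(3)*z^4/4 - z^2/2


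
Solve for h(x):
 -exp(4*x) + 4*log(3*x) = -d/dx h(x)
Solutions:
 h(x) = C1 - 4*x*log(x) + 4*x*(1 - log(3)) + exp(4*x)/4


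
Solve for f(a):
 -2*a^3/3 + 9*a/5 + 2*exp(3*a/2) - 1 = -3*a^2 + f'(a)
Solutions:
 f(a) = C1 - a^4/6 + a^3 + 9*a^2/10 - a + 4*exp(3*a/2)/3


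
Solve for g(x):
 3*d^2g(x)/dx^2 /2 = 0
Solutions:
 g(x) = C1 + C2*x


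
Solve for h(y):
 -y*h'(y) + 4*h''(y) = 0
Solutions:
 h(y) = C1 + C2*erfi(sqrt(2)*y/4)


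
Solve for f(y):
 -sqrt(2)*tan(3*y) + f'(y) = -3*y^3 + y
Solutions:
 f(y) = C1 - 3*y^4/4 + y^2/2 - sqrt(2)*log(cos(3*y))/3


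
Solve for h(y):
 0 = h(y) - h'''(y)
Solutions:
 h(y) = C3*exp(y) + (C1*sin(sqrt(3)*y/2) + C2*cos(sqrt(3)*y/2))*exp(-y/2)


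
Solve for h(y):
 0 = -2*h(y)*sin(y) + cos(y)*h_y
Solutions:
 h(y) = C1/cos(y)^2


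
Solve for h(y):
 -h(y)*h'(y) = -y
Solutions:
 h(y) = -sqrt(C1 + y^2)
 h(y) = sqrt(C1 + y^2)


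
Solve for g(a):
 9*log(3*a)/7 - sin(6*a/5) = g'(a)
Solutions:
 g(a) = C1 + 9*a*log(a)/7 - 9*a/7 + 9*a*log(3)/7 + 5*cos(6*a/5)/6


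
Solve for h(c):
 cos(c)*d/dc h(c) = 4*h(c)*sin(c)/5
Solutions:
 h(c) = C1/cos(c)^(4/5)


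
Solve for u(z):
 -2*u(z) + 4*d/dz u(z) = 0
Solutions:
 u(z) = C1*exp(z/2)


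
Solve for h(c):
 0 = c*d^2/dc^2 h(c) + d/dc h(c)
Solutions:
 h(c) = C1 + C2*log(c)


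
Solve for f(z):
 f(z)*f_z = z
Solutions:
 f(z) = -sqrt(C1 + z^2)
 f(z) = sqrt(C1 + z^2)


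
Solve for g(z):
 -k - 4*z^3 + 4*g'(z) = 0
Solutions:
 g(z) = C1 + k*z/4 + z^4/4


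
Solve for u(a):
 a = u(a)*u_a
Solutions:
 u(a) = -sqrt(C1 + a^2)
 u(a) = sqrt(C1 + a^2)


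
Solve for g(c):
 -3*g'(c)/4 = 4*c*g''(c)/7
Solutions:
 g(c) = C1 + C2/c^(5/16)


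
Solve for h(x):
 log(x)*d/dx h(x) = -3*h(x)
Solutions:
 h(x) = C1*exp(-3*li(x))


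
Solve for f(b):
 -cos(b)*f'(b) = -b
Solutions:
 f(b) = C1 + Integral(b/cos(b), b)


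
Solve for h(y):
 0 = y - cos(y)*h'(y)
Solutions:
 h(y) = C1 + Integral(y/cos(y), y)


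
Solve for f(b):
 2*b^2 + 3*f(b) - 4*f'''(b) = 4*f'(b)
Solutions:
 f(b) = C1*exp(3^(1/3)*b*(-(27 + sqrt(921))^(1/3) + 4*3^(1/3)/(27 + sqrt(921))^(1/3))/12)*sin(3^(1/6)*b*((27 + sqrt(921))^(-1/3) + 3^(2/3)*(27 + sqrt(921))^(1/3)/12)) + C2*exp(3^(1/3)*b*(-(27 + sqrt(921))^(1/3) + 4*3^(1/3)/(27 + sqrt(921))^(1/3))/12)*cos(3^(1/6)*b*((27 + sqrt(921))^(-1/3) + 3^(2/3)*(27 + sqrt(921))^(1/3)/12)) + C3*exp(-3^(1/3)*b*(-(27 + sqrt(921))^(1/3) + 4*3^(1/3)/(27 + sqrt(921))^(1/3))/6) - 2*b^2/3 - 16*b/9 - 64/27


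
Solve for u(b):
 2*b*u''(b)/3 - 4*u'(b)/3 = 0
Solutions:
 u(b) = C1 + C2*b^3


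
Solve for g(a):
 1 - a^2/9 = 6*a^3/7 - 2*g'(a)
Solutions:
 g(a) = C1 + 3*a^4/28 + a^3/54 - a/2


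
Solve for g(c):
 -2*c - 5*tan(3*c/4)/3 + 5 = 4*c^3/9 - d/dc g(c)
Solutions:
 g(c) = C1 + c^4/9 + c^2 - 5*c - 20*log(cos(3*c/4))/9


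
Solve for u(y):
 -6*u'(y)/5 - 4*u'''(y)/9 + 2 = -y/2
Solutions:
 u(y) = C1 + C2*sin(3*sqrt(30)*y/10) + C3*cos(3*sqrt(30)*y/10) + 5*y^2/24 + 5*y/3


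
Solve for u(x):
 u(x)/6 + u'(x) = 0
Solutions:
 u(x) = C1*exp(-x/6)


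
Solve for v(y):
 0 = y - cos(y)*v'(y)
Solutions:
 v(y) = C1 + Integral(y/cos(y), y)


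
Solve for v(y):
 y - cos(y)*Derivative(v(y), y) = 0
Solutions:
 v(y) = C1 + Integral(y/cos(y), y)


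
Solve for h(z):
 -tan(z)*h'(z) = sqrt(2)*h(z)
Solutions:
 h(z) = C1/sin(z)^(sqrt(2))


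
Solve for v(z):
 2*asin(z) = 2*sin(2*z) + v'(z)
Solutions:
 v(z) = C1 + 2*z*asin(z) + 2*sqrt(1 - z^2) + cos(2*z)


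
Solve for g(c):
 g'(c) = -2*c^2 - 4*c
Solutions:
 g(c) = C1 - 2*c^3/3 - 2*c^2


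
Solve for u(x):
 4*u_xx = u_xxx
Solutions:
 u(x) = C1 + C2*x + C3*exp(4*x)


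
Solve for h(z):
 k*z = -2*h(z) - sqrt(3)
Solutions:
 h(z) = -k*z/2 - sqrt(3)/2


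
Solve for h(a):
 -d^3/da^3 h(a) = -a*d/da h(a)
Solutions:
 h(a) = C1 + Integral(C2*airyai(a) + C3*airybi(a), a)


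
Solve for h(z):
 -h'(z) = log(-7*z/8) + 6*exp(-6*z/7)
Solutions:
 h(z) = C1 - z*log(-z) + z*(-log(7) + 1 + 3*log(2)) + 7*exp(-6*z/7)


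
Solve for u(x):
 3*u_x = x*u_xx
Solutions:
 u(x) = C1 + C2*x^4


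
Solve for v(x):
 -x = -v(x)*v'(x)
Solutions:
 v(x) = -sqrt(C1 + x^2)
 v(x) = sqrt(C1 + x^2)


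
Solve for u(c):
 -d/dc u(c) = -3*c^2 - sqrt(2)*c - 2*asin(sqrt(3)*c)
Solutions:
 u(c) = C1 + c^3 + sqrt(2)*c^2/2 + 2*c*asin(sqrt(3)*c) + 2*sqrt(3)*sqrt(1 - 3*c^2)/3


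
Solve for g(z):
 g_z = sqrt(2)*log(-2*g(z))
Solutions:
 -sqrt(2)*Integral(1/(log(-_y) + log(2)), (_y, g(z)))/2 = C1 - z


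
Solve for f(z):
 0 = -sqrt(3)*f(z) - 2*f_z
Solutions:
 f(z) = C1*exp(-sqrt(3)*z/2)


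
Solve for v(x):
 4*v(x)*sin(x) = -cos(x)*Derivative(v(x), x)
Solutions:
 v(x) = C1*cos(x)^4


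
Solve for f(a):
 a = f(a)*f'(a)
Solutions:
 f(a) = -sqrt(C1 + a^2)
 f(a) = sqrt(C1 + a^2)


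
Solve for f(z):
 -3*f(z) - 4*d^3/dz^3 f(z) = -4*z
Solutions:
 f(z) = C3*exp(-6^(1/3)*z/2) + 4*z/3 + (C1*sin(2^(1/3)*3^(5/6)*z/4) + C2*cos(2^(1/3)*3^(5/6)*z/4))*exp(6^(1/3)*z/4)


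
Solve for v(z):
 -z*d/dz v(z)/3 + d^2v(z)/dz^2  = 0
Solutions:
 v(z) = C1 + C2*erfi(sqrt(6)*z/6)


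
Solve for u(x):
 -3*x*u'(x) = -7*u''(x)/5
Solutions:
 u(x) = C1 + C2*erfi(sqrt(210)*x/14)


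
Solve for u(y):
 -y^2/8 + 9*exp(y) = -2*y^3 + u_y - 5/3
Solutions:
 u(y) = C1 + y^4/2 - y^3/24 + 5*y/3 + 9*exp(y)


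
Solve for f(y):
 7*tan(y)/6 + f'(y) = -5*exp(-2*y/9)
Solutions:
 f(y) = C1 - 7*log(tan(y)^2 + 1)/12 + 45*exp(-2*y/9)/2


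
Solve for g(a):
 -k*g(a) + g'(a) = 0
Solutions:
 g(a) = C1*exp(a*k)


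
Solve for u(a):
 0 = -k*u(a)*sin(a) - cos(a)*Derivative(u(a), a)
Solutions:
 u(a) = C1*exp(k*log(cos(a)))


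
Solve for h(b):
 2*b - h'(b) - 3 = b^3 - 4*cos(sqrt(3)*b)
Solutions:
 h(b) = C1 - b^4/4 + b^2 - 3*b + 4*sqrt(3)*sin(sqrt(3)*b)/3


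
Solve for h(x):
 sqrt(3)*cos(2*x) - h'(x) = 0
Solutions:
 h(x) = C1 + sqrt(3)*sin(2*x)/2


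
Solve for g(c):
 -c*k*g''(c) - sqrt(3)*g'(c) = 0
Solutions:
 g(c) = C1 + c^(((re(k) - sqrt(3))*re(k) + im(k)^2)/(re(k)^2 + im(k)^2))*(C2*sin(sqrt(3)*log(c)*Abs(im(k))/(re(k)^2 + im(k)^2)) + C3*cos(sqrt(3)*log(c)*im(k)/(re(k)^2 + im(k)^2)))


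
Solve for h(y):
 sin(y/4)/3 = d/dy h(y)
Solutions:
 h(y) = C1 - 4*cos(y/4)/3


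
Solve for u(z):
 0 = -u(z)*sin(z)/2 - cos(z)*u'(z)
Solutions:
 u(z) = C1*sqrt(cos(z))


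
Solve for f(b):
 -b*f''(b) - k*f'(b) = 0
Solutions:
 f(b) = C1 + b^(1 - re(k))*(C2*sin(log(b)*Abs(im(k))) + C3*cos(log(b)*im(k)))


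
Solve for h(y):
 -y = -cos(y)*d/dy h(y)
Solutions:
 h(y) = C1 + Integral(y/cos(y), y)


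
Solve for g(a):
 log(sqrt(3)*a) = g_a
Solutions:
 g(a) = C1 + a*log(a) - a + a*log(3)/2


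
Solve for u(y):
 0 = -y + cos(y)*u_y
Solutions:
 u(y) = C1 + Integral(y/cos(y), y)


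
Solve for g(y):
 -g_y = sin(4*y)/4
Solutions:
 g(y) = C1 + cos(4*y)/16


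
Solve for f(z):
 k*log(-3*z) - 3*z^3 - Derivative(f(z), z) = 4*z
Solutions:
 f(z) = C1 + k*z*log(-z) + k*z*(-1 + log(3)) - 3*z^4/4 - 2*z^2


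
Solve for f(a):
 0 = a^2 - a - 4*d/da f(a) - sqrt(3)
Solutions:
 f(a) = C1 + a^3/12 - a^2/8 - sqrt(3)*a/4


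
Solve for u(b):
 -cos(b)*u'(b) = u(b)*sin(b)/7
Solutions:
 u(b) = C1*cos(b)^(1/7)


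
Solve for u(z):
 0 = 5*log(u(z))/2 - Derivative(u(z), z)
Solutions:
 li(u(z)) = C1 + 5*z/2


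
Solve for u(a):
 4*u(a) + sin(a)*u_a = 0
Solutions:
 u(a) = C1*(cos(a)^2 + 2*cos(a) + 1)/(cos(a)^2 - 2*cos(a) + 1)


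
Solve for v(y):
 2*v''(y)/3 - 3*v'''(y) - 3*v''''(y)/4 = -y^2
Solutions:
 v(y) = C1 + C2*y + C3*exp(-2*y*(1 + sqrt(11)/3)) + C4*exp(2*y*(-1 + sqrt(11)/3)) - y^4/8 - 9*y^3/4 - 513*y^2/16


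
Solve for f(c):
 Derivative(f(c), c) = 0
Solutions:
 f(c) = C1


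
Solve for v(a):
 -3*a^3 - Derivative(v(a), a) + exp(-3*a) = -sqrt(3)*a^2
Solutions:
 v(a) = C1 - 3*a^4/4 + sqrt(3)*a^3/3 - exp(-3*a)/3


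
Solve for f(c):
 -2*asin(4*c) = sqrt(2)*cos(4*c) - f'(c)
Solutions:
 f(c) = C1 + 2*c*asin(4*c) + sqrt(1 - 16*c^2)/2 + sqrt(2)*sin(4*c)/4


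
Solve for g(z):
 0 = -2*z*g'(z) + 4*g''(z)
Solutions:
 g(z) = C1 + C2*erfi(z/2)


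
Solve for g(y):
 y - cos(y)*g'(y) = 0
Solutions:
 g(y) = C1 + Integral(y/cos(y), y)


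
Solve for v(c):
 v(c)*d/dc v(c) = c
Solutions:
 v(c) = -sqrt(C1 + c^2)
 v(c) = sqrt(C1 + c^2)
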